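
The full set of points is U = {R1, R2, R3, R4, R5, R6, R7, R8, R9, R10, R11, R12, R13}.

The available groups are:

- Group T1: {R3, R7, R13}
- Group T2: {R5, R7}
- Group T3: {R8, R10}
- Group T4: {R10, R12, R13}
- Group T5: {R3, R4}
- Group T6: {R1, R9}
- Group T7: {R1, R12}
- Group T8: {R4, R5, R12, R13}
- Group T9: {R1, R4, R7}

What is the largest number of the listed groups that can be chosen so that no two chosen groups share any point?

T2, T3, T5, T6 are pairwise disjoint (T2={R5,R7}; T3={R8,R10}; T5={R3,R4}; T6={R1,R9}).
Every remaining group overlaps one of these, and no 5 of the listed groups are pairwise disjoint, so 4 is the maximum.

4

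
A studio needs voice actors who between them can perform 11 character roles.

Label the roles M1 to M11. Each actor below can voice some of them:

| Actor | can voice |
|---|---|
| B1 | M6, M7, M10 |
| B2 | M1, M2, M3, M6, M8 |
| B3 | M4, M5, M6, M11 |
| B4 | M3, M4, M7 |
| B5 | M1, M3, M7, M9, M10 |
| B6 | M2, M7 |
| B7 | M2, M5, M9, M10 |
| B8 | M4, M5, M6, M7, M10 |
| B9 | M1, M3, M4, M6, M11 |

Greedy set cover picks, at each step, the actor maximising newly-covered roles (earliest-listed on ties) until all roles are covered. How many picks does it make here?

4

Greedy: pick B2 (covers 5 new) → pick B8 (covers 4 new) → pick B3 (covers 1 new) → pick B5 (covers 1 new). Total picks: 4.
(The true minimum cover uses only 3 actors, so greedy is not optimal here.)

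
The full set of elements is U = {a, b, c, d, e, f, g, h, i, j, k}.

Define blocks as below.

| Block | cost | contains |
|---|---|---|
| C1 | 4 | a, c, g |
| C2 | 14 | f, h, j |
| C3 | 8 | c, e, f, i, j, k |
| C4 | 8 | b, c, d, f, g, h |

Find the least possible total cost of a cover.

C1, C3, C4 together cover every element (C1 ∪ C3 ∪ C4 = {a, b, c, d, e, f, g, h, i, j, k}); total cost 4 + 8 + 8 = 20.
No covering selection has total cost below 20.

20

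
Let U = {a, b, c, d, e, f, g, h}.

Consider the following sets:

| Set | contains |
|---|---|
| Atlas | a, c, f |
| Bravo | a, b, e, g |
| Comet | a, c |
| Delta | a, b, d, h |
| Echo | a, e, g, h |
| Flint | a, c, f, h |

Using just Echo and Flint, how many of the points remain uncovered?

2

Union of Echo, Flint = {a, c, e, f, g, h}.
Not covered: b, d — 2 points.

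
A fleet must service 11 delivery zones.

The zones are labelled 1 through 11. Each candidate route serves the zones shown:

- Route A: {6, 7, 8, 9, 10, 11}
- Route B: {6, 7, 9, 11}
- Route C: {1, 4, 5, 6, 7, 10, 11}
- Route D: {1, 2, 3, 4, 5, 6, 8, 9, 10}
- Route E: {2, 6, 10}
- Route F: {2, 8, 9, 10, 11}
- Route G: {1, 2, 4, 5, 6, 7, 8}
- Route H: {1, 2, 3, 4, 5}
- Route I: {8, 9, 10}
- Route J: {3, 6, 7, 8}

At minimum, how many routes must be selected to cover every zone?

Take {B, D}. Their union is {1, 2, 3, 4, 5, 6, 7, 8, 9, 10, 11}, which is all 11 zones.
No single route has all 11 zones (the largest, D, has 9), so 2 is optimal.

2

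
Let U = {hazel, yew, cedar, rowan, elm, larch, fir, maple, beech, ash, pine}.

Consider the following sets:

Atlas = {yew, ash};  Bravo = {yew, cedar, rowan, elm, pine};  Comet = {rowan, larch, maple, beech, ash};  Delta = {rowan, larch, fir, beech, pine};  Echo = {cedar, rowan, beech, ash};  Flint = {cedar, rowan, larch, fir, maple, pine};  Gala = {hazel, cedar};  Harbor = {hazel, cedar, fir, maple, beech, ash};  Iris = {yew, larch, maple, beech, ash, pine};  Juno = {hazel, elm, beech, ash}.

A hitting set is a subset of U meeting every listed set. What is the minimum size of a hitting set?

3

The 3 elements {cedar, beech, ash} hit every set.
The sets Atlas, Delta, Gala are pairwise disjoint, so any hitting set needs a separate element for each — at least 3. Hence 3 is optimal.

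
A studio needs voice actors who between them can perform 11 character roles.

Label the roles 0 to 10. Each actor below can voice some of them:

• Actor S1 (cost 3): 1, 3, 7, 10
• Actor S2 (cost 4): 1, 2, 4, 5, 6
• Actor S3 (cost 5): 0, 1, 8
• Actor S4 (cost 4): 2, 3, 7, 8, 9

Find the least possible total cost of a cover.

16

S1, S2, S3, S4 together cover every role (S1 ∪ S2 ∪ S3 ∪ S4 = {0, 1, 2, 3, 4, 5, 6, 7, 8, 9, 10}); total cost 3 + 4 + 5 + 4 = 16.
No covering selection has total cost below 16.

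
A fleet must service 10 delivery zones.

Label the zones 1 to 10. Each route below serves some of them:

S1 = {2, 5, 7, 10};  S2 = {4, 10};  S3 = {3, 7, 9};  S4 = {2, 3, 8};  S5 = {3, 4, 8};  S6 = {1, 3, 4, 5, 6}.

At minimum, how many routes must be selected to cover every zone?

4

Take {S1, S3, S5, S6}. Their union is {1, 2, 3, 4, 5, 6, 7, 8, 9, 10}, which is all 10 zones.
No 3 of the 6 routes cover everything (all 20 combinations miss at least one zone), so 4 is optimal.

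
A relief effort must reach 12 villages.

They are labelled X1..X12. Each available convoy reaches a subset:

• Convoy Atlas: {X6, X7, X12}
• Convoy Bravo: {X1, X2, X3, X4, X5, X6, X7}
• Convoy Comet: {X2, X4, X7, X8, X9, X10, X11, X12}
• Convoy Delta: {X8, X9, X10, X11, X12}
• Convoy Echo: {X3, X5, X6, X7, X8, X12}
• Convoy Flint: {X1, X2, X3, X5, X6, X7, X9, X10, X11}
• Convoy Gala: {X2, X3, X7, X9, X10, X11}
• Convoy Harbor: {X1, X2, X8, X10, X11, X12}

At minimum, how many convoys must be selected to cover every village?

Bravo and Comet together: Bravo ∪ Comet = {X1, X2, X3, X4, X5, X6, X7, X8, X9, X10, X11, X12} — every village is covered.
No single convoy has all 12 villages (the largest, Flint, has 9), so 2 is optimal.

2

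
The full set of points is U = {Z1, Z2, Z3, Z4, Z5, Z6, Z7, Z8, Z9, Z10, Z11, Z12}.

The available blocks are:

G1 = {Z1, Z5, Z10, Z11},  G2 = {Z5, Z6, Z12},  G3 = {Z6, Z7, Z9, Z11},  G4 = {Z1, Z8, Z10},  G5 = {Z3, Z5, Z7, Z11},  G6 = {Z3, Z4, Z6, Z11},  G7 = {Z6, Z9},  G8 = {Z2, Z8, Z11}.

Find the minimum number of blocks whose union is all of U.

5

Take {G2, G3, G4, G6, G8}. Their union is {Z1, Z2, Z3, Z4, Z5, Z6, Z7, Z8, Z9, Z10, Z11, Z12}, which is all 12 points.
No 4 of the 8 blocks cover everything (all 70 combinations miss at least one point), so 5 is optimal.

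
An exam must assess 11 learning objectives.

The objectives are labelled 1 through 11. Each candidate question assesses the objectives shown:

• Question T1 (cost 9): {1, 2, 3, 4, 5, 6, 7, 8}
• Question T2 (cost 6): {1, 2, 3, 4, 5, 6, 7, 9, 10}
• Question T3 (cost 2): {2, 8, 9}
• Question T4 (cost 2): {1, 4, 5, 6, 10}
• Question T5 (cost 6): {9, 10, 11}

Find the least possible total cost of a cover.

T2, T3, T5 together cover every objective (T2 ∪ T3 ∪ T5 = {1, 2, 3, 4, 5, 6, 7, 8, 9, 10, 11}); total cost 6 + 2 + 6 = 14.
The greedy pick T4, T3, T2, T5 costs 16; no covering selection beats 14.

14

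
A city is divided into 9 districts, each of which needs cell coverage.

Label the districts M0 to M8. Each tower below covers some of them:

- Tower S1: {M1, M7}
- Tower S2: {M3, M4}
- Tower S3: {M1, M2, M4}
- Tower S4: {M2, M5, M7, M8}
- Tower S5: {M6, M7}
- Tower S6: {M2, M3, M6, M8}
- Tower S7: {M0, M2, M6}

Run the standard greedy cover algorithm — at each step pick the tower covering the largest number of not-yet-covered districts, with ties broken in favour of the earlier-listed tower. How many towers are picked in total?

Greedy: pick S4 (covers 4 new) → pick S2 (covers 2 new) → pick S7 (covers 2 new) → pick S1 (covers 1 new). Total picks: 4.

4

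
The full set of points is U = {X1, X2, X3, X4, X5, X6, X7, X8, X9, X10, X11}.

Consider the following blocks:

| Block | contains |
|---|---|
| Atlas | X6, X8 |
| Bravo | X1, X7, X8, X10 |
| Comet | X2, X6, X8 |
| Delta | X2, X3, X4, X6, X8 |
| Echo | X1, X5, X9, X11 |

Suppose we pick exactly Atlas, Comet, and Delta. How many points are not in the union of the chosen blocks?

6

Union of Atlas, Comet, Delta = {X2, X3, X4, X6, X8}.
Not covered: X1, X5, X7, X9, X10, X11 — 6 points.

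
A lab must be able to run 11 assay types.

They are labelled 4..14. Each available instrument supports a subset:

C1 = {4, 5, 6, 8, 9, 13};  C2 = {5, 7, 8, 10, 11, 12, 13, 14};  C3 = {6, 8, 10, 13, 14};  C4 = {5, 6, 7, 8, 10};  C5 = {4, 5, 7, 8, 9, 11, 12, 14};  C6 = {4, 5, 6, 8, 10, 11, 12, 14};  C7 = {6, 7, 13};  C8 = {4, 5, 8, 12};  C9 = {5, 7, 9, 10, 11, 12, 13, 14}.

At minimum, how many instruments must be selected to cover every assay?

2

C1 and C9 together: C1 ∪ C9 = {4, 5, 6, 7, 8, 9, 10, 11, 12, 13, 14} — every assay is covered.
No single instrument has all 11 assays (the largest, C2, has 8), so 2 is optimal.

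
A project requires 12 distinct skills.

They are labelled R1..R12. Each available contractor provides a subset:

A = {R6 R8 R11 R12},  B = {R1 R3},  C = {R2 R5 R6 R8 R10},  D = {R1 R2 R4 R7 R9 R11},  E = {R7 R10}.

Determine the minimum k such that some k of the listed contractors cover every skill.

4

Take {A, B, C, D}. Their union is {R1, R2, R3, R4, R5, R6, R7, R8, R9, R10, R11, R12}, which is all 12 skills.
No 3 of the 5 contractors cover everything (all 10 combinations miss at least one skill), so 4 is optimal.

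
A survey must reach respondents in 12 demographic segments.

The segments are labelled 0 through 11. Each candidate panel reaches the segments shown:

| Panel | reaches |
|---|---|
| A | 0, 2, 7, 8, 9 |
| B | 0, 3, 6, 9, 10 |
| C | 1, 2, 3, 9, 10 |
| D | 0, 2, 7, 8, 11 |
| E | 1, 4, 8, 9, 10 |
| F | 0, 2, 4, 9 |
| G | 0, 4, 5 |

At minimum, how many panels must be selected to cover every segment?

Take {B, D, E, G}. Their union is {0, 1, 2, 3, 4, 5, 6, 7, 8, 9, 10, 11}, which is all 12 segments.
No 3 of the 7 panels cover everything (all 35 combinations miss at least one segment), so 4 is optimal.

4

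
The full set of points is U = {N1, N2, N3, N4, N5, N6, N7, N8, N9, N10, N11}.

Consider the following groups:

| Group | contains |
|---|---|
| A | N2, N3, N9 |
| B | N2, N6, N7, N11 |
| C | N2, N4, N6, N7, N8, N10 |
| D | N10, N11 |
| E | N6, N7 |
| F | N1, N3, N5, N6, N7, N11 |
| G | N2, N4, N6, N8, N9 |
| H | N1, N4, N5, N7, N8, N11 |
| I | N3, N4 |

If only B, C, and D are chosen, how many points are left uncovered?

4

Union of B, C, D = {N2, N4, N6, N7, N8, N10, N11}.
Not covered: N1, N3, N5, N9 — 4 points.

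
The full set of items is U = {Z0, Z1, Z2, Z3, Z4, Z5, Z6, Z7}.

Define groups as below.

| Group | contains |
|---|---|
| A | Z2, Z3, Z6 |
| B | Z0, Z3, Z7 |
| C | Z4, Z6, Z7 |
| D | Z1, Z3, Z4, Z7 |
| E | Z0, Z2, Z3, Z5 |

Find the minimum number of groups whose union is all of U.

Take {A, D, E}. Their union is {Z0, Z1, Z2, Z3, Z4, Z5, Z6, Z7}, which is all 8 items.
Only D contains Z1, so D is forced; the remaining 4 items need at least 2 more groups (each remaining group adds at most 3) — so at least 3 groups are needed, and 3 is optimal.

3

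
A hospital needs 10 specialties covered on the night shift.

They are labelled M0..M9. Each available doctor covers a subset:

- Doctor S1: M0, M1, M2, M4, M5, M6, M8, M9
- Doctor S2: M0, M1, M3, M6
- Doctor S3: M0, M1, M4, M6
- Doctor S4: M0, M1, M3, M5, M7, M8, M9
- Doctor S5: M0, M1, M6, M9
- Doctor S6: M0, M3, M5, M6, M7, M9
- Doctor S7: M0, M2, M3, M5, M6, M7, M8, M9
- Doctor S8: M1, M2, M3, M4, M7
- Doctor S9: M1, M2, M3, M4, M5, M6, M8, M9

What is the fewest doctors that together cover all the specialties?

S6 and S9 together: S6 ∪ S9 = {M0, M1, M2, M3, M4, M5, M6, M7, M8, M9} — every specialty is covered.
No single doctor has all 10 specialties (the largest, S1, has 8), so 2 is optimal.

2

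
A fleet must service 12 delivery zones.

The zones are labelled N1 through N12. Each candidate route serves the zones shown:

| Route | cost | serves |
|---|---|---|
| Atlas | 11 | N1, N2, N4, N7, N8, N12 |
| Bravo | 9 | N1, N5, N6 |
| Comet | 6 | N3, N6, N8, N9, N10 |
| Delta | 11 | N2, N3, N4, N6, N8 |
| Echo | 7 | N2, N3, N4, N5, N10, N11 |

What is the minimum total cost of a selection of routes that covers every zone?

24

Atlas, Comet, Echo together cover every zone (Atlas ∪ Comet ∪ Echo = {N1, N2, N3, N4, N5, N6, N7, N8, N9, N10, N11, N12}); total cost 11 + 6 + 7 = 24.
No covering selection has total cost below 24.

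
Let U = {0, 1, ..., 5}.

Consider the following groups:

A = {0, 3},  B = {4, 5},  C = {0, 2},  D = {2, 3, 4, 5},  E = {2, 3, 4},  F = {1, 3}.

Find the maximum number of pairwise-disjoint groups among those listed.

B, C, F are pairwise disjoint (B={4,5}; C={0,2}; F={1,3}).
Every remaining group overlaps one of these, and no 4 of the listed groups are pairwise disjoint, so 3 is the maximum.

3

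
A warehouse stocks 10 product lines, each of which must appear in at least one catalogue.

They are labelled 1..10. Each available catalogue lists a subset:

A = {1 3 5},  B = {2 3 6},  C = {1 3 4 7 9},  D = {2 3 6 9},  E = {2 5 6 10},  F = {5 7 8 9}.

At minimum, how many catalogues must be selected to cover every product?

3

C and E and F together: C ∪ E ∪ F = {1, 2, 3, 4, 5, 6, 7, 8, 9, 10} — every product is covered.
Only C contains 4, so C is forced; the remaining 5 products need at least 2 more catalogues (each remaining catalogue adds at most 4) — so at least 3 catalogues are needed, and 3 is optimal.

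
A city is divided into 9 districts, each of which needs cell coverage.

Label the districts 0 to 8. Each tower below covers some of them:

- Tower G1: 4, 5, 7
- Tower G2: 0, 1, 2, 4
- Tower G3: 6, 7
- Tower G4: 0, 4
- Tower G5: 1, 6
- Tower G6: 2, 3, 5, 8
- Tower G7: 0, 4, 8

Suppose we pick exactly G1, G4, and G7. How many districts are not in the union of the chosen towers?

Union of G1, G4, G7 = {0, 4, 5, 7, 8}.
Not covered: 1, 2, 3, 6 — 4 districts.

4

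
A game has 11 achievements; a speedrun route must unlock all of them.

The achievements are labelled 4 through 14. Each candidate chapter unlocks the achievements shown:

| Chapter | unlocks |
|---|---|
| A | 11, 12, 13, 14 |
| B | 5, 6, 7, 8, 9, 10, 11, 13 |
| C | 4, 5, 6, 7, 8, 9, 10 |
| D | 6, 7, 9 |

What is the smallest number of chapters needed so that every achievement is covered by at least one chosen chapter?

2

Take {A, C}. Their union is {4, 5, 6, 7, 8, 9, 10, 11, 12, 13, 14}, which is all 11 achievements.
No single chapter has all 11 achievements (the largest, B, has 8), so 2 is optimal.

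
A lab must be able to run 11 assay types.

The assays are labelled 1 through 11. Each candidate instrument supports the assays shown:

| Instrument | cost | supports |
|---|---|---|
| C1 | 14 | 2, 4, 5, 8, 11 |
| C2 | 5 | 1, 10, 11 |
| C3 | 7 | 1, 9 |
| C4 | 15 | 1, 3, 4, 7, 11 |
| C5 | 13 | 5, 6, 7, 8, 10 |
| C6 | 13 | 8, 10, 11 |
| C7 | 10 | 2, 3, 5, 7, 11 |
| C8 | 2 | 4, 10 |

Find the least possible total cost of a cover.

32

C3, C5, C7, C8 together cover every assay (C3 ∪ C5 ∪ C7 ∪ C8 = {1, 2, 3, 4, 5, 6, 7, 8, 9, 10, 11}); total cost 7 + 13 + 10 + 2 = 32.
No covering selection has total cost below 32.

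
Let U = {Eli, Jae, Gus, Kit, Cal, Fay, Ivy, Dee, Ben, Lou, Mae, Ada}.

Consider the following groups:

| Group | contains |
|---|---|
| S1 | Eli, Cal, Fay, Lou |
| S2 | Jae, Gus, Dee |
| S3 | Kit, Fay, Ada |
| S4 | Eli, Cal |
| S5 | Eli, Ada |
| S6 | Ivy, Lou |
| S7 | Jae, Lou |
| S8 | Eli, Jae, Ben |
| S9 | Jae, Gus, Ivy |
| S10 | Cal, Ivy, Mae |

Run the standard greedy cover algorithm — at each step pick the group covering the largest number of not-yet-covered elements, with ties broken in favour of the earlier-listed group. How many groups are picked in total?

Greedy: pick S1 (covers 4 new) → pick S2 (covers 3 new) → pick S3 (covers 2 new) → pick S10 (covers 2 new) → pick S8 (covers 1 new). Total picks: 5.

5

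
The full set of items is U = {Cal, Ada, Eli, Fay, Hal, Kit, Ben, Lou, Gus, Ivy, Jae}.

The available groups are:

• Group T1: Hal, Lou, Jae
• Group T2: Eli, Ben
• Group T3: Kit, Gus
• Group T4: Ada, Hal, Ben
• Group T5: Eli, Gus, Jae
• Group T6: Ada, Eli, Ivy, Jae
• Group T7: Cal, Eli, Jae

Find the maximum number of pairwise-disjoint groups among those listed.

T1, T2, T3 are pairwise disjoint (T1={Hal,Lou,Jae}; T2={Eli,Ben}; T3={Kit,Gus}).
Every remaining group overlaps one of these, and no 4 of the listed groups are pairwise disjoint, so 3 is the maximum.

3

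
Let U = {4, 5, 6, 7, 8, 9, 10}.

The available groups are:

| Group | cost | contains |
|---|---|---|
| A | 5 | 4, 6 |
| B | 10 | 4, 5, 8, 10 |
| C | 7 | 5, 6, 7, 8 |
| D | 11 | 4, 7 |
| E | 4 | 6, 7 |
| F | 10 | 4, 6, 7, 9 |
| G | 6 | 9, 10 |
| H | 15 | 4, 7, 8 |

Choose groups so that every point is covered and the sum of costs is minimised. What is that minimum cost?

A, C, G together cover every point (A ∪ C ∪ G = {4, 5, 6, 7, 8, 9, 10}); total cost 5 + 7 + 6 = 18.
No covering selection has total cost below 18.

18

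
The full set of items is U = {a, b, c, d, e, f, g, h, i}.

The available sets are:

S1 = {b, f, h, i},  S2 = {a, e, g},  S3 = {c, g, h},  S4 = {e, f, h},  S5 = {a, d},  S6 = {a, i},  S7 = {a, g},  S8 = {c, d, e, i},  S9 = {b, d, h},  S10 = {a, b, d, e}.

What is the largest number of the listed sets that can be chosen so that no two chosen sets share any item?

2

S2, S9 are pairwise disjoint (S2={a,e,g}; S9={b,d,h}).
Every remaining set overlaps one of these, and no 3 of the listed sets are pairwise disjoint, so 2 is the maximum.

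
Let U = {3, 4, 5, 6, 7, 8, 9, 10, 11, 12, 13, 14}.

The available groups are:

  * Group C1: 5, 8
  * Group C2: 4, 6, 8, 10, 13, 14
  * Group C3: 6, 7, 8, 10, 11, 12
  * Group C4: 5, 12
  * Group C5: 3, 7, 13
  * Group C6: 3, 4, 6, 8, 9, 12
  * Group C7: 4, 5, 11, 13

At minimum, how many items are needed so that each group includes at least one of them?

H = {5, 12, 13} meets every group (each contains at least one member of H), and |H| = 3.
No choice of 2 items meets every group, so 3 is the minimum.

3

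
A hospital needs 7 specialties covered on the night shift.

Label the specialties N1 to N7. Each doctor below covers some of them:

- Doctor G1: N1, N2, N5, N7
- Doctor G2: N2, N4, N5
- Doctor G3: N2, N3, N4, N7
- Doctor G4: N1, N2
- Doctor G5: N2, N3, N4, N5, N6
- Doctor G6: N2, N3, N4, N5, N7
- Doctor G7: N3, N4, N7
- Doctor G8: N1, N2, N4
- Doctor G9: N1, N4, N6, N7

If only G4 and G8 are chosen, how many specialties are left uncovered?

4

Union of G4, G8 = {N1, N2, N4}.
Not covered: N3, N5, N6, N7 — 4 specialties.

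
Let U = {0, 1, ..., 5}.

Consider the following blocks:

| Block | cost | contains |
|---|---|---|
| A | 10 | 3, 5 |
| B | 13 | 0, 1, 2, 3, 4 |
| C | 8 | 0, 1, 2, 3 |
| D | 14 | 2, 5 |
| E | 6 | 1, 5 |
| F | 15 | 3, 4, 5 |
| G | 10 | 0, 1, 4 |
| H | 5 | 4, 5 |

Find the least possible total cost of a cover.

13

C, H together cover every element (C ∪ H = {0, 1, 2, 3, 4, 5}); total cost 8 + 5 = 13.
No covering selection has total cost below 13.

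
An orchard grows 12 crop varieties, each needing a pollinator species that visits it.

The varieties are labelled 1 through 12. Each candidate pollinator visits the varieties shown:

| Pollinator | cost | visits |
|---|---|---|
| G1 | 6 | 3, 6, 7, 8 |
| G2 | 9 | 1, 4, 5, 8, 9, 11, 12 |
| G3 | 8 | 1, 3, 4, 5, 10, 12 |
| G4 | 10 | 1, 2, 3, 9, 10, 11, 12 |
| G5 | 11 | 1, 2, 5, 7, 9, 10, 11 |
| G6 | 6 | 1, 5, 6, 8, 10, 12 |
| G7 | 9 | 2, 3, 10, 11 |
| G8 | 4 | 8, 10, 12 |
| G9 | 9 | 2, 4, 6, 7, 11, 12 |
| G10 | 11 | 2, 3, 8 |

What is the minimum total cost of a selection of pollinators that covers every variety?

24

G1, G3, G4 together cover every variety (G1 ∪ G3 ∪ G4 = {1, 2, 3, 4, 5, 6, 7, 8, 9, 10, 11, 12}); total cost 6 + 8 + 10 = 24.
The greedy pick G6, G9, G4 costs 25; no covering selection beats 24.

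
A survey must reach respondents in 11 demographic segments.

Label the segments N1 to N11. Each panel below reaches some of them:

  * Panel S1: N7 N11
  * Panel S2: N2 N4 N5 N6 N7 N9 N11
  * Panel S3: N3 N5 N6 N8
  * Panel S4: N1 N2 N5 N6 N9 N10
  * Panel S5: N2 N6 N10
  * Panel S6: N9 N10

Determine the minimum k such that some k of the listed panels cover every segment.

Take {S2, S3, S4}. Their union is {N1, N2, N3, N4, N5, N6, N7, N8, N9, N10, N11}, which is all 11 segments.
Only S4 contains N1, so S4 is forced; the remaining 5 segments need at least 2 more panels (each remaining panel adds at most 3) — so at least 3 panels are needed, and 3 is optimal.

3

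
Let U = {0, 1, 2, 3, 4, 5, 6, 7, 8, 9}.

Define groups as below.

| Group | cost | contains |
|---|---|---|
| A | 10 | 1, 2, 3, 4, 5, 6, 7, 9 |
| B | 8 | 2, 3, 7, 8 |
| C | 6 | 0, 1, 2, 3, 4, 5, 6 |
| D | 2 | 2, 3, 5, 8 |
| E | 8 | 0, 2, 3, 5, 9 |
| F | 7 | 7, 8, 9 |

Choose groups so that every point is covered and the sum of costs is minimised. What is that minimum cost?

C, F together cover every point (C ∪ F = {0, 1, 2, 3, 4, 5, 6, 7, 8, 9}); total cost 6 + 7 = 13.
The greedy pick D, C, F costs 15; no covering selection beats 13.

13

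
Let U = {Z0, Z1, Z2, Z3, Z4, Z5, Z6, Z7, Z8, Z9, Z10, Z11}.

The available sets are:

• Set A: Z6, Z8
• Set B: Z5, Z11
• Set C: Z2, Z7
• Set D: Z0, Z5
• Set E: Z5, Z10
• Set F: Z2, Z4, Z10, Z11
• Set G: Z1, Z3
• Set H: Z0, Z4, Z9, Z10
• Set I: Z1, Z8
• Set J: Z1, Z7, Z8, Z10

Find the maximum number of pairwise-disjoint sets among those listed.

5

A, B, C, G, H are pairwise disjoint (A={Z6,Z8}; B={Z5,Z11}; C={Z2,Z7}; G={Z1,Z3}; H={Z0,Z4,Z9,Z10}).
Every remaining set overlaps one of these, and no 6 of the listed sets are pairwise disjoint, so 5 is the maximum.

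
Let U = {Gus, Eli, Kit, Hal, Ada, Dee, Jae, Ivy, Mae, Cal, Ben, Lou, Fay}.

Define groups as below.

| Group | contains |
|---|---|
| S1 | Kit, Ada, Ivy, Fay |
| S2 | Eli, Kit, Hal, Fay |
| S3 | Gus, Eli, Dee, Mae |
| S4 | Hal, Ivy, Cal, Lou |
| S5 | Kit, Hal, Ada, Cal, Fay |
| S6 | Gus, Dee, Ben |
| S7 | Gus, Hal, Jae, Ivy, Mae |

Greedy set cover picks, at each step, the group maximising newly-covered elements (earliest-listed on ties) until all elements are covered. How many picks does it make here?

Greedy: pick S5 (covers 5 new) → pick S3 (covers 4 new) → pick S4 (covers 2 new) → pick S6 (covers 1 new) → pick S7 (covers 1 new). Total picks: 5.

5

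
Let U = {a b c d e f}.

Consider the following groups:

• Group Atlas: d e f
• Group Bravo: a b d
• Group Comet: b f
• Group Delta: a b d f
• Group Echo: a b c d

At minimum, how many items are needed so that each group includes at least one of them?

Take H = {b, f}. Each listed group contains at least one of these, so H is a hitting set of size 2.
No single item lies in every group, so at least 2 are needed and 2 is optimal.

2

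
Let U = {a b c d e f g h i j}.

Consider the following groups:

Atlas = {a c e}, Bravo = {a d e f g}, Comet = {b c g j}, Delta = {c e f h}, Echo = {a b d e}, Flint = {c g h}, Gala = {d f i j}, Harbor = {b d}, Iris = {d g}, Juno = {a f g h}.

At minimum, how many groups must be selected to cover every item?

Echo, Flint, and Gala cover everything between them: the union {a, b, c, d, e, f, g, h, i, j} is all of U.
Only Gala contains i, so Gala is forced; the remaining 6 items need at least 2 more groups (each remaining group adds at most 3) — so at least 3 groups are needed, and 3 is optimal.

3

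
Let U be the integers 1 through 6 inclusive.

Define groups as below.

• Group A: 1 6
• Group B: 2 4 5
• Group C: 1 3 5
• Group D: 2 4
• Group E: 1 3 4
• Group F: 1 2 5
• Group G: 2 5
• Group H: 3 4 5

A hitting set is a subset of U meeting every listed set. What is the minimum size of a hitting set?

3

Take T = {1, 2, 3}. Each listed group contains at least one of these, so T is a hitting set of size 3.
No choice of 2 items meets every group, so 3 is the minimum.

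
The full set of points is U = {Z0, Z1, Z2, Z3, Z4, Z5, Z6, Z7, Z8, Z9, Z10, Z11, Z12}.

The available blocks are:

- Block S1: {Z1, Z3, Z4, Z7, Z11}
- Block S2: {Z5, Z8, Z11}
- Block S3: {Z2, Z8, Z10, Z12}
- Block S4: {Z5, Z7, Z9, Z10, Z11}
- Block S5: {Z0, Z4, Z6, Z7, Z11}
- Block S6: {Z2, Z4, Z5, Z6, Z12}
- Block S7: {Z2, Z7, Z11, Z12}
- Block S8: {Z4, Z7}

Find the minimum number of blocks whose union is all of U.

4

S1, S3, S4, and S5 cover everything between them: the union {Z0, Z1, Z2, Z3, Z4, Z5, Z6, Z7, Z8, Z9, Z10, Z11, Z12} is all of U.
No 3 of the 8 blocks cover everything (all 56 combinations miss at least one point), so 4 is optimal.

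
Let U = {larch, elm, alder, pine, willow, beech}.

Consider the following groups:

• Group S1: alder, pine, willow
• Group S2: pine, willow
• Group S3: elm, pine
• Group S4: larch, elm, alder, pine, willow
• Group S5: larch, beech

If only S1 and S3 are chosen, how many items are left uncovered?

Union of S1, S3 = {elm, alder, pine, willow}.
Not covered: larch, beech — 2 items.

2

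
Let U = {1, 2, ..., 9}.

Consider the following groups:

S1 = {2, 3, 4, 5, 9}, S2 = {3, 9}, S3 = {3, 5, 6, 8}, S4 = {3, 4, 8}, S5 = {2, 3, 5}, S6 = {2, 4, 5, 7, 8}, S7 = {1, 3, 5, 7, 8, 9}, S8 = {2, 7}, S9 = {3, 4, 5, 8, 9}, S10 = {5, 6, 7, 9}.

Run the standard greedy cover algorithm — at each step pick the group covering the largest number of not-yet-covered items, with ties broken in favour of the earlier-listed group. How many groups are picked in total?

3

Greedy: pick S7 (covers 6 new) → pick S1 (covers 2 new) → pick S3 (covers 1 new). Total picks: 3.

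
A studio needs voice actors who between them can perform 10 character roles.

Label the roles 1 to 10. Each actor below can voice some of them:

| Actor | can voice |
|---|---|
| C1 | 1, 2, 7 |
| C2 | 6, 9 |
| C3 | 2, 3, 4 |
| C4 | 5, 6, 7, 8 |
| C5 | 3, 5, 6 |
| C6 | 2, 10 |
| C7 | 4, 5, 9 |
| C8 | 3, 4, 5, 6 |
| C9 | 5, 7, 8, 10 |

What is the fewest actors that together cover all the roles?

4

C1 and C2 and C8 and C9 together: C1 ∪ C2 ∪ C8 ∪ C9 = {1, 2, 3, 4, 5, 6, 7, 8, 9, 10} — every role is covered.
No 3 of the 9 actors cover everything (all 84 combinations miss at least one role), so 4 is optimal.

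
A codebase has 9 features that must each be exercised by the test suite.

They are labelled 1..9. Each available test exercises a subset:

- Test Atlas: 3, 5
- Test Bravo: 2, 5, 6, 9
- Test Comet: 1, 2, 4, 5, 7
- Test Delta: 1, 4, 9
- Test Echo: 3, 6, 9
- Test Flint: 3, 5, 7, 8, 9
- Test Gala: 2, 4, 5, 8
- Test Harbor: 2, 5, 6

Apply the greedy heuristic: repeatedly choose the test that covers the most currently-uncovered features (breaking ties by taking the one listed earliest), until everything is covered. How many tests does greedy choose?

Greedy: pick Comet (covers 5 new) → pick Echo (covers 3 new) → pick Flint (covers 1 new). Total picks: 3.

3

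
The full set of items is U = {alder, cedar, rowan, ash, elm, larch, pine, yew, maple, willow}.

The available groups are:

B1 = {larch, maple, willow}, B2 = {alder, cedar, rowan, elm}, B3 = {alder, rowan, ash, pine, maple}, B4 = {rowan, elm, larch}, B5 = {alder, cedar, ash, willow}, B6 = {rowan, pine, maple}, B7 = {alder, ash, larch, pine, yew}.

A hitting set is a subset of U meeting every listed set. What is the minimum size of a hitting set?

3

H = {rowan, ash, maple} meets every group (each contains at least one member of H), and |H| = 3.
No choice of 2 items meets every group, so 3 is the minimum.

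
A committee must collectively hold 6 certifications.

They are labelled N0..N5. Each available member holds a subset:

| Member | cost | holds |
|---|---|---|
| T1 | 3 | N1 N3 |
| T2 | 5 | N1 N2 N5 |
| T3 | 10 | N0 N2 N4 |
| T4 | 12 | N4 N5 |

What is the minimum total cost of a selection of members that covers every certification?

18

T1, T2, T3 together cover every certification (T1 ∪ T2 ∪ T3 = {N0, N1, N2, N3, N4, N5}); total cost 3 + 5 + 10 = 18.
No covering selection has total cost below 18.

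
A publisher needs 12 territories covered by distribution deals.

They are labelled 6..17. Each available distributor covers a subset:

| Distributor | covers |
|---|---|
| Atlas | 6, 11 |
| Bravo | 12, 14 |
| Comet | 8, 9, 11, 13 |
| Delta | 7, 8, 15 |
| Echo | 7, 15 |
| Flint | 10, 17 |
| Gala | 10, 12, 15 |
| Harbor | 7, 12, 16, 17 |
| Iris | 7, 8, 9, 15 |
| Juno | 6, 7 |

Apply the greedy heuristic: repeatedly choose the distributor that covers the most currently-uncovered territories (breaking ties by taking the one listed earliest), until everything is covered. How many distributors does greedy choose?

Greedy: pick Comet (covers 4 new) → pick Harbor (covers 4 new) → pick Gala (covers 2 new) → pick Atlas (covers 1 new) → pick Bravo (covers 1 new). Total picks: 5.

5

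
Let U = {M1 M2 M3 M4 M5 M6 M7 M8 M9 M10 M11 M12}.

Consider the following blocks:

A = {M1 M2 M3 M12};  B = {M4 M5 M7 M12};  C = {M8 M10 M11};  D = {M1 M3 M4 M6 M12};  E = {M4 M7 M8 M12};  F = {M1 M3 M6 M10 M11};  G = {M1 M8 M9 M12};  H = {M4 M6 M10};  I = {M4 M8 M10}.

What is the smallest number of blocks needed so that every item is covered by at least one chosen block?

Take {A, B, F, G}. Their union is {M1, M2, M3, M4, M5, M6, M7, M8, M9, M10, M11, M12}, which is all 12 items.
Only A contains M2, so A is forced; the remaining 8 items need at least 3 more blocks (each remaining block adds at most 3) — so at least 4 blocks are needed, and 4 is optimal.

4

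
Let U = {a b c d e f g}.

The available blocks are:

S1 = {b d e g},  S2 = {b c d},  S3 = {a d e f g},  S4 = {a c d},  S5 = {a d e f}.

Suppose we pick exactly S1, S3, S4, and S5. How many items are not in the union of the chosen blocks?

0

Union of S1, S3, S4, S5 = {a, b, c, d, e, f, g} — that's every item, so 0 are uncovered.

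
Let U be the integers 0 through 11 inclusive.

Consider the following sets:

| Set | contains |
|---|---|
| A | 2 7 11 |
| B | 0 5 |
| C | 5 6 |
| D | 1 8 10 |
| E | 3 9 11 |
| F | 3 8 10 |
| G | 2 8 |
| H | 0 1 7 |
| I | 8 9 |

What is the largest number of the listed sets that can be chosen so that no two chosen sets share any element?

4

C, E, G, H are pairwise disjoint (C={5,6}; E={3,9,11}; G={2,8}; H={0,1,7}).
Every remaining set overlaps one of these, and no 5 of the listed sets are pairwise disjoint, so 4 is the maximum.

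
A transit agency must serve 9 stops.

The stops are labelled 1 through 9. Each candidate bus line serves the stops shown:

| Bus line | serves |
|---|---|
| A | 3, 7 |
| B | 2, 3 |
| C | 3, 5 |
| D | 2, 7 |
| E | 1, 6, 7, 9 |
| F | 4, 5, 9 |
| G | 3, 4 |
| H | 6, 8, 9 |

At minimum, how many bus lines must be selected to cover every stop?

4

Take {B, E, F, H}. Their union is {1, 2, 3, 4, 5, 6, 7, 8, 9}, which is all 9 stops.
Only E contains 1, so E is forced; the remaining 5 stops need at least 3 more bus lines (each remaining bus line adds at most 2) — so at least 4 bus lines are needed, and 4 is optimal.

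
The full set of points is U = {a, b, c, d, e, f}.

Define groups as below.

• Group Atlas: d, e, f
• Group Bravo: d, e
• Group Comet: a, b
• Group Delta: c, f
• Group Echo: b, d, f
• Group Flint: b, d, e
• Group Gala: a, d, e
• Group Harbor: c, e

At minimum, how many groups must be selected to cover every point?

3

Comet, Delta, and Gala cover everything between them: the union {a, b, c, d, e, f} is all of U.
No 2 of the 8 groups cover everything (all 28 combinations miss at least one point), so 3 is optimal.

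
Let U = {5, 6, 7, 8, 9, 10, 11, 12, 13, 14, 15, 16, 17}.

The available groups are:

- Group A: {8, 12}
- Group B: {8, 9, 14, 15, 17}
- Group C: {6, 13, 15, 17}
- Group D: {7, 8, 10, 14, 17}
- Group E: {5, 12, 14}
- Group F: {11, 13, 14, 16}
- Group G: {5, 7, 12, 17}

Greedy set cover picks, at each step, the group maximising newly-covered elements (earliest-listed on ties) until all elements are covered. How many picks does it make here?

5

Greedy: pick B (covers 5 new) → pick F (covers 3 new) → pick G (covers 3 new) → pick C (covers 1 new) → pick D (covers 1 new). Total picks: 5.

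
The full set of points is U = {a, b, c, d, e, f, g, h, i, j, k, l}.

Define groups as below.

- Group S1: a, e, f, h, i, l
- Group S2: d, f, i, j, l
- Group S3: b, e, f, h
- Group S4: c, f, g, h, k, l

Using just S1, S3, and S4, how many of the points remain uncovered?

2

Union of S1, S3, S4 = {a, b, c, e, f, g, h, i, k, l}.
Not covered: d, j — 2 points.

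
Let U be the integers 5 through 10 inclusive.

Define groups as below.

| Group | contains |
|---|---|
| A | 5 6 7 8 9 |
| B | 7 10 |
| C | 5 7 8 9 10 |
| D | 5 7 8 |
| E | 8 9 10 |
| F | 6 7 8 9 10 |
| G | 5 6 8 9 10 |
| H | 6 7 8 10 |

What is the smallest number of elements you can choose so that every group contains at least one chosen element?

2

The 2 elements {7, 9} hit every group.
No single element lies in every group, so at least 2 are needed and 2 is optimal.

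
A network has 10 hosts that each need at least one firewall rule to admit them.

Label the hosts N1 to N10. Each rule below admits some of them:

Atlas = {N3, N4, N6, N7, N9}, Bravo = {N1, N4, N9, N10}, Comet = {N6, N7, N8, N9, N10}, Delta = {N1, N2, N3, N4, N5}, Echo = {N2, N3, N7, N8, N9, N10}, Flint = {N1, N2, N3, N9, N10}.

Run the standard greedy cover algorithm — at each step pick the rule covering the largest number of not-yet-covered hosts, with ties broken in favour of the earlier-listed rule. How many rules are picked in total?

Greedy: pick Echo (covers 6 new) → pick Delta (covers 3 new) → pick Atlas (covers 1 new). Total picks: 3.
(The true minimum cover uses only 2 rules, so greedy is not optimal here.)

3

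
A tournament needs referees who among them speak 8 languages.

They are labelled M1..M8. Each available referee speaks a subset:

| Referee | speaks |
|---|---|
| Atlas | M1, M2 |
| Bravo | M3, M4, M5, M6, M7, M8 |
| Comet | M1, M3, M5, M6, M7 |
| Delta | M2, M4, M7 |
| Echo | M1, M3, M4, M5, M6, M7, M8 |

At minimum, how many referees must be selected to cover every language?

2

Delta and Echo together: Delta ∪ Echo = {M1, M2, M3, M4, M5, M6, M7, M8} — every language is covered.
No single referee has all 8 languages (the largest, Echo, has 7), so 2 is optimal.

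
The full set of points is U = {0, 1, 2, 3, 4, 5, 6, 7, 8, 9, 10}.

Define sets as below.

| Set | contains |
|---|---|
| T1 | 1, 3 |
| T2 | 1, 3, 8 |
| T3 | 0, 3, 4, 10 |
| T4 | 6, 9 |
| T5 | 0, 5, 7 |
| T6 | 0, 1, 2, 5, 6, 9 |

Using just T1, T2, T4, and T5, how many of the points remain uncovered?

3

Union of T1, T2, T4, T5 = {0, 1, 3, 5, 6, 7, 8, 9}.
Not covered: 2, 4, 10 — 3 points.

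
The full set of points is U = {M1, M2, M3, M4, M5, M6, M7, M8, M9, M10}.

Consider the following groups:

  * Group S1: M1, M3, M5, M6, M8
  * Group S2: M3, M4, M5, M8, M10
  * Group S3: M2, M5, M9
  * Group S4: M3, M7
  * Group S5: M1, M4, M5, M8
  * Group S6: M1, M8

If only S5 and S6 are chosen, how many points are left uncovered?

Union of S5, S6 = {M1, M4, M5, M8}.
Not covered: M2, M3, M6, M7, M9, M10 — 6 points.

6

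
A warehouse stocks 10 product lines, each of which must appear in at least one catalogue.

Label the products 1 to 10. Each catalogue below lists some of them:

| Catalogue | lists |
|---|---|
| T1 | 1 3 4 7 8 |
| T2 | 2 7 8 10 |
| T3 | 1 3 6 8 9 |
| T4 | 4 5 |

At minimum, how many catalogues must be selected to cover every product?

3

Take {T2, T3, T4}. Their union is {1, 2, 3, 4, 5, 6, 7, 8, 9, 10}, which is all 10 products.
Only T2 contains 2, so T2 is forced; the remaining 6 products need at least 2 more catalogues (each remaining catalogue adds at most 4) — so at least 3 catalogues are needed, and 3 is optimal.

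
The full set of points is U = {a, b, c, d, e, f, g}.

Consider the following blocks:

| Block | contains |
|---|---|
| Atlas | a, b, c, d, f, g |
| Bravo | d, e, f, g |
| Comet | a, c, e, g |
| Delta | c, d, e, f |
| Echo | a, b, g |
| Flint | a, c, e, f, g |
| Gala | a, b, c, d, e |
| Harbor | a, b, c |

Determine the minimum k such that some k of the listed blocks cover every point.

Flint and Gala together: Flint ∪ Gala = {a, b, c, d, e, f, g} — every point is covered.
No single block has all 7 points (the largest, Atlas, has 6), so 2 is optimal.

2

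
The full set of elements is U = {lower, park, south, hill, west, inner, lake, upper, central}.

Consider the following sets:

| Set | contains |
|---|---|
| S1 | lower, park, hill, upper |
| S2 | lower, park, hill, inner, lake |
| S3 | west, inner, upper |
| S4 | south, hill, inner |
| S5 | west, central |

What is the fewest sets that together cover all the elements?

4

S1 and S2 and S4 and S5 together: S1 ∪ S2 ∪ S4 ∪ S5 = {lower, park, south, hill, west, inner, lake, upper, central} — every element is covered.
No 3 of the 5 sets cover everything (all 10 combinations miss at least one element), so 4 is optimal.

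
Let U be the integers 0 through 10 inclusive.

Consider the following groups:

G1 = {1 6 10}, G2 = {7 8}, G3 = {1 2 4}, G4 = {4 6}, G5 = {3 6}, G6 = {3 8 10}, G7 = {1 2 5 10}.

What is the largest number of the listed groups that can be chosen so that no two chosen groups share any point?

G2, G3, G5 are pairwise disjoint (G2={7,8}; G3={1,2,4}; G5={3,6}).
Every remaining group overlaps one of these, and no 4 of the listed groups are pairwise disjoint, so 3 is the maximum.

3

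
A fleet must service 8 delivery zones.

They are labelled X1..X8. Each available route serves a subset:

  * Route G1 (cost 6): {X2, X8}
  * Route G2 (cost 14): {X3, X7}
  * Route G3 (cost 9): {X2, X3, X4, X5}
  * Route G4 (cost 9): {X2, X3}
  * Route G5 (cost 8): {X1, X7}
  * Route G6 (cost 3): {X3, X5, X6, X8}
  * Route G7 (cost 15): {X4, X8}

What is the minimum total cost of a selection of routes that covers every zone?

20

G3, G5, G6 together cover every zone (G3 ∪ G5 ∪ G6 = {X1, X2, X3, X4, X5, X6, X7, X8}); total cost 9 + 8 + 3 = 20.
No covering selection has total cost below 20.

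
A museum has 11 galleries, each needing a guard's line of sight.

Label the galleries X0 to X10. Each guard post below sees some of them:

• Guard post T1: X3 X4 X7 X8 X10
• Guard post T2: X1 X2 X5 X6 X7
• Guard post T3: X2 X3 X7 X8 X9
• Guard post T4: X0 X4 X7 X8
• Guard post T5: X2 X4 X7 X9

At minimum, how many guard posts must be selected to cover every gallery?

T1 and T2 and T4 and T5 together: T1 ∪ T2 ∪ T4 ∪ T5 = {X0, X1, X2, X3, X4, X5, X6, X7, X8, X9, X10} — every gallery is covered.
No 3 of the 5 guard posts cover everything (all 10 combinations miss at least one gallery), so 4 is optimal.

4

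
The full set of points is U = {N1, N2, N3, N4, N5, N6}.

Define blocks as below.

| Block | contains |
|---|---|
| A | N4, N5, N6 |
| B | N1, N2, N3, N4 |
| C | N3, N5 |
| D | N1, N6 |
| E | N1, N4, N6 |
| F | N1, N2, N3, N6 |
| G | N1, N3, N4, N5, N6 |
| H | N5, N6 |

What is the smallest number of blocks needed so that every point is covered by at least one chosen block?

2

A and B together: A ∪ B = {N1, N2, N3, N4, N5, N6} — every point is covered.
No single block has all 6 points (the largest, G, has 5), so 2 is optimal.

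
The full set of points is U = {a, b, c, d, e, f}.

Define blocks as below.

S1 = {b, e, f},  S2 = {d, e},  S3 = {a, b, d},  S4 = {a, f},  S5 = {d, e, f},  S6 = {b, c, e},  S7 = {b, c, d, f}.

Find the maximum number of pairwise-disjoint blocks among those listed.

2

S2, S4 are pairwise disjoint (S2={d,e}; S4={a,f}).
Every remaining block overlaps one of these, and no 3 of the listed blocks are pairwise disjoint, so 2 is the maximum.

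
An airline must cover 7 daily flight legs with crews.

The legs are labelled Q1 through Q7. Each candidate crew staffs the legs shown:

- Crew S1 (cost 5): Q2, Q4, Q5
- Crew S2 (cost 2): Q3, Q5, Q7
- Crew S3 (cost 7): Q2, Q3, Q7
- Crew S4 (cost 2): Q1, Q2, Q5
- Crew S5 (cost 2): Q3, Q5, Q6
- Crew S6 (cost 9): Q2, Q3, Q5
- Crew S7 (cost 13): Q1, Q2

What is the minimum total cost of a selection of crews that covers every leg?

S1, S2, S4, S5 together cover every leg (S1 ∪ S2 ∪ S4 ∪ S5 = {Q1, Q2, Q3, Q4, Q5, Q6, Q7}); total cost 5 + 2 + 2 + 2 = 11.
No covering selection has total cost below 11.

11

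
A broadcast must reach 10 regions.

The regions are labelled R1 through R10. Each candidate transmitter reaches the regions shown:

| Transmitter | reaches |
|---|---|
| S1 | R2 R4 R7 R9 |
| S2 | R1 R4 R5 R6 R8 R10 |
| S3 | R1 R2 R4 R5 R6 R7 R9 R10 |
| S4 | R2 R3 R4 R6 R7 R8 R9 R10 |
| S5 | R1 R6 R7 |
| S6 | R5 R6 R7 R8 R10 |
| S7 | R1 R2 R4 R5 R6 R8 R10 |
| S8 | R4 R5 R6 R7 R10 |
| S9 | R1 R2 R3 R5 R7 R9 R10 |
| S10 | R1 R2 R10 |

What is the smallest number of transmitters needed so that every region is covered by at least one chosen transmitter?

2

S4 and S7 together: S4 ∪ S7 = {R1, R2, R3, R4, R5, R6, R7, R8, R9, R10} — every region is covered.
No single transmitter has all 10 regions (the largest, S3, has 8), so 2 is optimal.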